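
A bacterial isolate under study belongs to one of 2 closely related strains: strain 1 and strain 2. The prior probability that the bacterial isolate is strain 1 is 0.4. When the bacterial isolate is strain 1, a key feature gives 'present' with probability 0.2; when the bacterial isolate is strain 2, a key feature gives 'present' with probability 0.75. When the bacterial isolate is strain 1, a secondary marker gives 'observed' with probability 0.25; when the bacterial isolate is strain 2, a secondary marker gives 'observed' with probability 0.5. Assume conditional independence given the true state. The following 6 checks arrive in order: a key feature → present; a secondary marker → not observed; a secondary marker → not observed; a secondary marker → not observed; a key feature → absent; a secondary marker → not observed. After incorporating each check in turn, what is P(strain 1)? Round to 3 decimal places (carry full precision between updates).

0.742

After a key feature='present': P(strain 1) = 0.2·0.4000 / (0.2·0.4000 + 0.75·0.6000) ≈ 0.1509
After a secondary marker='not observed': P(strain 1) = 0.75·0.1509 / (0.75·0.1509 + 0.5·0.8491) ≈ 0.2105
After a secondary marker='not observed': P(strain 1) = 0.75·0.2105 / (0.75·0.2105 + 0.5·0.7895) ≈ 0.2857
After a secondary marker='not observed': P(strain 1) = 0.75·0.2857 / (0.75·0.2857 + 0.5·0.7143) ≈ 0.3750
After a key feature='absent': P(strain 1) = 0.8·0.3750 / (0.8·0.3750 + 0.25·0.6250) ≈ 0.6575
After a secondary marker='not observed': P(strain 1) = 0.75·0.6575 / (0.75·0.6575 + 0.5·0.3425) ≈ 0.7423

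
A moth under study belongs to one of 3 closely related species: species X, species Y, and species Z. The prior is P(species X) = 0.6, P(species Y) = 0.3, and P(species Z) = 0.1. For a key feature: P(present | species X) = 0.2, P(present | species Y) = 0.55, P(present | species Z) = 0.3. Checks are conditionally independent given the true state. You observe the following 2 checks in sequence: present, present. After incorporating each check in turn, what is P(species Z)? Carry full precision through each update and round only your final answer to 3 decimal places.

0.073

After 'present': normaliser = 0.2·0.6000 + 0.55·0.3000 + 0.3·0.1000; P(species X) ≈ 0.3810, P(species Y) ≈ 0.5238, P(species Z) ≈ 0.0952
After 'present': normaliser = 0.2·0.3810 + 0.55·0.5238 + 0.3·0.0952; P(species X) ≈ 0.1939, P(species Y) ≈ 0.7333, P(species Z) ≈ 0.0727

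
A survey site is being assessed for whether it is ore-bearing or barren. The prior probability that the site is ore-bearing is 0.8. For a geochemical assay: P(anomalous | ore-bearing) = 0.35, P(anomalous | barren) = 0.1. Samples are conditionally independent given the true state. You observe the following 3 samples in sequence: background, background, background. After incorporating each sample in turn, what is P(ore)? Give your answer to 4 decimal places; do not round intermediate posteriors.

0.6011

After 'background': P(ore) = 0.65·0.8000 / (0.65·0.8000 + 0.9·0.2000) ≈ 0.7429
After 'background': P(ore) = 0.65·0.7429 / (0.65·0.7429 + 0.9·0.2571) ≈ 0.6760
After 'background': P(ore) = 0.65·0.6760 / (0.65·0.6760 + 0.9·0.3240) ≈ 0.6011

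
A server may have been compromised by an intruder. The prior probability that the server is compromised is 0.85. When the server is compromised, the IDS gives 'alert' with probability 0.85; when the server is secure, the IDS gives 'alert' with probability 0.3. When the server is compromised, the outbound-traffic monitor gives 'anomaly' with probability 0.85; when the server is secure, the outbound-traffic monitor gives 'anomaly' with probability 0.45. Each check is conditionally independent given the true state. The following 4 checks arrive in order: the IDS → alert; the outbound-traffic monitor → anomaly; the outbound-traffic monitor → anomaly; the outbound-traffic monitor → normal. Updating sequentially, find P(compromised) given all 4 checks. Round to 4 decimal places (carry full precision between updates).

0.9398

Each posterior becomes the prior for the next update.
After the IDS='alert': P(compromised) = 0.85·0.8500 / (0.85·0.8500 + 0.3·0.1500) ≈ 0.9414
After the outbound-traffic monitor='anomaly': P(compromised) = 0.85·0.9414 / (0.85·0.9414 + 0.45·0.0586) ≈ 0.9681
After the outbound-traffic monitor='anomaly': P(compromised) = 0.85·0.9681 / (0.85·0.9681 + 0.45·0.0319) ≈ 0.9828
After the outbound-traffic monitor='normal': P(compromised) = 0.15·0.9828 / (0.15·0.9828 + 0.55·0.0172) ≈ 0.9398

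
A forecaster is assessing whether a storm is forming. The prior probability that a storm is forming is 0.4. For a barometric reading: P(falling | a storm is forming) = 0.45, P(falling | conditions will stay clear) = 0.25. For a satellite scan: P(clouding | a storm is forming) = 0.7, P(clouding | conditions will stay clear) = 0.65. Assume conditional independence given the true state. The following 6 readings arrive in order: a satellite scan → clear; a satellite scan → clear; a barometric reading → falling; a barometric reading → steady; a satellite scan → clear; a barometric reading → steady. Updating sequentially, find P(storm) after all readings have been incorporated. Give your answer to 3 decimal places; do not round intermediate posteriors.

After a satellite scan='clear': P(storm) = 0.3·0.4000 / (0.3·0.4000 + 0.35·0.6000) ≈ 0.3636
After a satellite scan='clear': P(storm) = 0.3·0.3636 / (0.3·0.3636 + 0.35·0.6364) ≈ 0.3288
After a barometric reading='falling': P(storm) = 0.45·0.3288 / (0.45·0.3288 + 0.25·0.6712) ≈ 0.4685
After a barometric reading='steady': P(storm) = 0.55·0.4685 / (0.55·0.4685 + 0.75·0.5315) ≈ 0.3927
After a satellite scan='clear': P(storm) = 0.3·0.3927 / (0.3·0.3927 + 0.35·0.6073) ≈ 0.3566
After a barometric reading='steady': P(storm) = 0.55·0.3566 / (0.55·0.3566 + 0.75·0.6434) ≈ 0.2890

0.289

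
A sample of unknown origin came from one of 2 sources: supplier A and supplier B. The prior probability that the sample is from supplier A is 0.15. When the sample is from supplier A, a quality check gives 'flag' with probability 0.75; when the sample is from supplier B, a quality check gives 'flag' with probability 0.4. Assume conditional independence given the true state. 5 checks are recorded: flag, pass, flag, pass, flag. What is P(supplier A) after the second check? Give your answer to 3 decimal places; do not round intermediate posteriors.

0.121

After 'flag': P(supplier A) = 0.75·0.1500 / (0.75·0.1500 + 0.4·0.8500) ≈ 0.2486
After 'pass': P(supplier A) = 0.25·0.2486 / (0.25·0.2486 + 0.6·0.7514) ≈ 0.1212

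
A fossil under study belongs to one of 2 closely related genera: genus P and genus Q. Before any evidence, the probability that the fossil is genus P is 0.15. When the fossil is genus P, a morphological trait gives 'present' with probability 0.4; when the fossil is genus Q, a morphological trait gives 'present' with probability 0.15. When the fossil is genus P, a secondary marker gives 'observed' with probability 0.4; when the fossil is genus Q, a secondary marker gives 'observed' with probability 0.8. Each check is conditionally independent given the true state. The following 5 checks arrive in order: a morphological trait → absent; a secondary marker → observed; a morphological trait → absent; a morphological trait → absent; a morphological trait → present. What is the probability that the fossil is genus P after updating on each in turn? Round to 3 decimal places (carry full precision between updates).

Each posterior becomes the prior for the next update.
After a morphological trait='absent': P(genus P) = 0.6·0.1500 / (0.6·0.1500 + 0.85·0.8500) ≈ 0.1108
After a secondary marker='observed': P(genus P) = 0.4·0.1108 / (0.4·0.1108 + 0.8·0.8892) ≈ 0.0586
After a morphological trait='absent': P(genus P) = 0.6·0.0586 / (0.6·0.0586 + 0.85·0.9414) ≈ 0.0421
After a morphological trait='absent': P(genus P) = 0.6·0.0421 / (0.6·0.0421 + 0.85·0.9579) ≈ 0.0301
After a morphological trait='present': P(genus P) = 0.4·0.0301 / (0.4·0.0301 + 0.15·0.9699) ≈ 0.0764

0.076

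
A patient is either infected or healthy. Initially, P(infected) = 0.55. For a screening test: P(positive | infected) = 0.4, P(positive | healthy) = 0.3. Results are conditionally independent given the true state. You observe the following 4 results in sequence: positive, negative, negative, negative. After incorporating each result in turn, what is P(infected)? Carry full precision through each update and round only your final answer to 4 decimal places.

After 'positive': P(infected) = 0.4·0.5500 / (0.4·0.5500 + 0.3·0.4500) ≈ 0.6197
After 'negative': P(infected) = 0.6·0.6197 / (0.6·0.6197 + 0.7·0.3803) ≈ 0.5828
After 'negative': P(infected) = 0.6·0.5828 / (0.6·0.5828 + 0.7·0.4172) ≈ 0.5449
After 'negative': P(infected) = 0.6·0.5449 / (0.6·0.5449 + 0.7·0.4551) ≈ 0.5065

0.5065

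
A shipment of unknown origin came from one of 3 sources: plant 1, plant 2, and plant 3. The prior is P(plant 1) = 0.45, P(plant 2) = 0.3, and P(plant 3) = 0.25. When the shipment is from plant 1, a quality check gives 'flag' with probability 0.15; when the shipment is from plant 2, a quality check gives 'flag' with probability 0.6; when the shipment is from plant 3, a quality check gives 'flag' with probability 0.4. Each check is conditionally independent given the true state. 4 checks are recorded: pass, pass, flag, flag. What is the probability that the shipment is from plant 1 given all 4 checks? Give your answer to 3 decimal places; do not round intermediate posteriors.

After 'pass': normaliser = 0.85·0.4500 + 0.4·0.3000 + 0.6·0.2500; P(plant 1) ≈ 0.5862, P(plant 2) ≈ 0.1839, P(plant 3) ≈ 0.2299
After 'pass': normaliser = 0.85·0.5862 + 0.4·0.1839 + 0.6·0.2299; P(plant 1) ≈ 0.7020, P(plant 2) ≈ 0.1036, P(plant 3) ≈ 0.1943
After 'flag': normaliser = 0.15·0.7020 + 0.6·0.1036 + 0.4·0.1943; P(plant 1) ≈ 0.4294, P(plant 2) ≈ 0.2536, P(plant 3) ≈ 0.3170
After 'flag': normaliser = 0.15·0.4294 + 0.6·0.2536 + 0.4·0.3170; P(plant 1) ≈ 0.1876, P(plant 2) ≈ 0.4431, P(plant 3) ≈ 0.3693

0.188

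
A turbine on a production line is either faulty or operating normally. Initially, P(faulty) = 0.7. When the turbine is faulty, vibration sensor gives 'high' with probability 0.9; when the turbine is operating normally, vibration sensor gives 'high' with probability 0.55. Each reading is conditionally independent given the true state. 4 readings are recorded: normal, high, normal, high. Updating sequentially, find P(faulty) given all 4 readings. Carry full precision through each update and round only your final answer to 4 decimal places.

After 'normal': P(faulty) = 0.1·0.7000 / (0.1·0.7000 + 0.45·0.3000) ≈ 0.3415
After 'high': P(faulty) = 0.9·0.3415 / (0.9·0.3415 + 0.55·0.6585) ≈ 0.4590
After 'normal': P(faulty) = 0.1·0.4590 / (0.1·0.4590 + 0.45·0.5410) ≈ 0.1586
After 'high': P(faulty) = 0.9·0.1586 / (0.9·0.1586 + 0.55·0.8414) ≈ 0.2358

0.2358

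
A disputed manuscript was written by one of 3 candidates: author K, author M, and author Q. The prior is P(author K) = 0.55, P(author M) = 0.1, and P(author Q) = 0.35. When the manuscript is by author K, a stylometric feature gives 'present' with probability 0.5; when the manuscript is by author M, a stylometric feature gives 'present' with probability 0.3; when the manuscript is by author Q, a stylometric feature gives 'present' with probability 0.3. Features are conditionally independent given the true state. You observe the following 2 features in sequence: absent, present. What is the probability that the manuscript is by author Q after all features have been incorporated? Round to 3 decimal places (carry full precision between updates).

0.317

After 'absent': normaliser = 0.5·0.5500 + 0.7·0.1000 + 0.7·0.3500; P(author K) ≈ 0.4661, P(author M) ≈ 0.1186, P(author Q) ≈ 0.4153
After 'present': normaliser = 0.5·0.4661 + 0.3·0.1186 + 0.3·0.4153; P(author K) ≈ 0.5927, P(author M) ≈ 0.0905, P(author Q) ≈ 0.3168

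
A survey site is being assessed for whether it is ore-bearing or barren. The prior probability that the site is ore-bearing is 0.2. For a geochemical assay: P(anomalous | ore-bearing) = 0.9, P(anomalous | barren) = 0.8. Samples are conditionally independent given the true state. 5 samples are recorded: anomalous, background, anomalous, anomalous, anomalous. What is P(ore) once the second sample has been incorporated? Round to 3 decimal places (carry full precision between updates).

After 'anomalous': P(ore) = 0.9·0.2000 / (0.9·0.2000 + 0.8·0.8000) ≈ 0.2195
After 'background': P(ore) = 0.1·0.2195 / (0.1·0.2195 + 0.2·0.7805) ≈ 0.1233

0.123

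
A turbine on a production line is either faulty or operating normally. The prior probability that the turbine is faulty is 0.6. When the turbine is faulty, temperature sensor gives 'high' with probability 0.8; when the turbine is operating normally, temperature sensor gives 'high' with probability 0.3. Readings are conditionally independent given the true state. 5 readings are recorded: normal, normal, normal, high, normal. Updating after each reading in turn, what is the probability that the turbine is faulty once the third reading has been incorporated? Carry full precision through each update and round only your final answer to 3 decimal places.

Each posterior becomes the prior for the next update.
After 'normal': P(faulty) = 0.2·0.6000 / (0.2·0.6000 + 0.7·0.4000) ≈ 0.3000
After 'normal': P(faulty) = 0.2·0.3000 / (0.2·0.3000 + 0.7·0.7000) ≈ 0.1091
After 'normal': P(faulty) = 0.2·0.1091 / (0.2·0.1091 + 0.7·0.8909) ≈ 0.0338

0.034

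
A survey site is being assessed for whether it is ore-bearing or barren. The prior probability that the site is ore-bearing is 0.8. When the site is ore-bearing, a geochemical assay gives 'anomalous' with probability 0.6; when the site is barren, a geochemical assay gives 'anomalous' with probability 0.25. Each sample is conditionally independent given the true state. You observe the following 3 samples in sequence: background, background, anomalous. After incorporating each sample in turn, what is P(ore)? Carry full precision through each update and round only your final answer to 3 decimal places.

0.732

After 'background': P(ore) = 0.4·0.8000 / (0.4·0.8000 + 0.75·0.2000) ≈ 0.6809
After 'background': P(ore) = 0.4·0.6809 / (0.4·0.6809 + 0.75·0.3191) ≈ 0.5322
After 'anomalous': P(ore) = 0.6·0.5322 / (0.6·0.5322 + 0.25·0.4678) ≈ 0.7320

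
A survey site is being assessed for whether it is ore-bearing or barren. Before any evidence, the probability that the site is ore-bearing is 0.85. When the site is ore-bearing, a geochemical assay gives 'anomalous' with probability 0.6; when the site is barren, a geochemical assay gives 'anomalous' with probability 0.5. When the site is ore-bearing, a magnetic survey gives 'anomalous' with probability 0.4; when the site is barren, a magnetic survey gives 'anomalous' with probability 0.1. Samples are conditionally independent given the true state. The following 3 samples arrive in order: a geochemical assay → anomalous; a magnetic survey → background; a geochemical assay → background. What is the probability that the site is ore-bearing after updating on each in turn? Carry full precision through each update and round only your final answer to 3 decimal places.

0.784

Each posterior becomes the prior for the next update.
After a geochemical assay='anomalous': P(ore) = 0.6·0.8500 / (0.6·0.8500 + 0.5·0.1500) ≈ 0.8718
After a magnetic survey='background': P(ore) = 0.6·0.8718 / (0.6·0.8718 + 0.9·0.1282) ≈ 0.8193
After a geochemical assay='background': P(ore) = 0.4·0.8193 / (0.4·0.8193 + 0.5·0.1807) ≈ 0.7839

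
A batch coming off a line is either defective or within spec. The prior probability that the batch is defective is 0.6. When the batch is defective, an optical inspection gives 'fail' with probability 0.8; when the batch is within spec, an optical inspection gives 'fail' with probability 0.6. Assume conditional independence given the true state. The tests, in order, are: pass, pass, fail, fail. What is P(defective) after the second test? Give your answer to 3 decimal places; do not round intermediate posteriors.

0.273

After 'pass': P(defective) = 0.2·0.6000 / (0.2·0.6000 + 0.4·0.4000) ≈ 0.4286
After 'pass': P(defective) = 0.2·0.4286 / (0.2·0.4286 + 0.4·0.5714) ≈ 0.2727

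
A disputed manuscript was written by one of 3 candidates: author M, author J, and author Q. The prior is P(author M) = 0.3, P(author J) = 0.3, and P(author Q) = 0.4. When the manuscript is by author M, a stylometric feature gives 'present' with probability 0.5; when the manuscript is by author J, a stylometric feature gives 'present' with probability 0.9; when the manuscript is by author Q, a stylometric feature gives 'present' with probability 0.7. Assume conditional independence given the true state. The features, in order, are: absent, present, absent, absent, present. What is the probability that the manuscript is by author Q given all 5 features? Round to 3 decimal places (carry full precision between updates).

0.355

Each posterior becomes the prior for the next update.
After 'absent': normaliser = 0.5·0.3000 + 0.1·0.3000 + 0.3·0.4000; P(author M) ≈ 0.5000, P(author J) ≈ 0.1000, P(author Q) ≈ 0.4000
After 'present': normaliser = 0.5·0.5000 + 0.9·0.1000 + 0.7·0.4000; P(author M) ≈ 0.4032, P(author J) ≈ 0.1452, P(author Q) ≈ 0.4516
After 'absent': normaliser = 0.5·0.4032 + 0.1·0.1452 + 0.3·0.4516; P(author M) ≈ 0.5734, P(author J) ≈ 0.0413, P(author Q) ≈ 0.3853
After 'absent': normaliser = 0.5·0.5734 + 0.1·0.0413 + 0.3·0.3853; P(author M) ≈ 0.7054, P(author J) ≈ 0.0102, P(author Q) ≈ 0.2844
After 'present': normaliser = 0.5·0.7054 + 0.9·0.0102 + 0.7·0.2844; P(author M) ≈ 0.6288, P(author J) ≈ 0.0163, P(author Q) ≈ 0.3549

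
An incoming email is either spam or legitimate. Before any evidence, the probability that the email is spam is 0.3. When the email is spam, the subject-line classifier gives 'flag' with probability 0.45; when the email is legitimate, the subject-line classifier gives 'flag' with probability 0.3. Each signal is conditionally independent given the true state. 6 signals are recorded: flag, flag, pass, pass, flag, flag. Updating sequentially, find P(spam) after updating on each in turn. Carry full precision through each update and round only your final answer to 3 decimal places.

0.573

Each posterior becomes the prior for the next update.
After 'flag': P(spam) = 0.45·0.3000 / (0.45·0.3000 + 0.3·0.7000) ≈ 0.3913
After 'flag': P(spam) = 0.45·0.3913 / (0.45·0.3913 + 0.3·0.6087) ≈ 0.4909
After 'pass': P(spam) = 0.55·0.4909 / (0.55·0.4909 + 0.7·0.5091) ≈ 0.4311
After 'pass': P(spam) = 0.55·0.4311 / (0.55·0.4311 + 0.7·0.5689) ≈ 0.3732
After 'flag': P(spam) = 0.45·0.3732 / (0.45·0.3732 + 0.3·0.6268) ≈ 0.4717
After 'flag': P(spam) = 0.45·0.4717 / (0.45·0.4717 + 0.3·0.5283) ≈ 0.5725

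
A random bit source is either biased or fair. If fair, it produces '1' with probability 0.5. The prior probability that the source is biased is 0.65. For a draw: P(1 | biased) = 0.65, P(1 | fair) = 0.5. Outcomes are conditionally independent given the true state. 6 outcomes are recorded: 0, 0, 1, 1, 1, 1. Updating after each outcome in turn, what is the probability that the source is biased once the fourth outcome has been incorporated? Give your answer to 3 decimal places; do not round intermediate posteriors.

After '0': P(biased) = 0.35·0.6500 / (0.35·0.6500 + 0.5·0.3500) ≈ 0.5652
After '0': P(biased) = 0.35·0.5652 / (0.35·0.5652 + 0.5·0.4348) ≈ 0.4764
After '1': P(biased) = 0.65·0.4764 / (0.65·0.4764 + 0.5·0.5236) ≈ 0.5419
After '1': P(biased) = 0.65·0.5419 / (0.65·0.5419 + 0.5·0.4581) ≈ 0.6060

0.606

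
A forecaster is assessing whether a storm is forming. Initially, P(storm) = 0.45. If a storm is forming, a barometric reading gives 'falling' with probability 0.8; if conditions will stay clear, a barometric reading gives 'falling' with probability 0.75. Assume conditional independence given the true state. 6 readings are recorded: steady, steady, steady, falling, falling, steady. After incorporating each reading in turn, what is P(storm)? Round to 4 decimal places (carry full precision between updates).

0.2760

After 'steady': P(storm) = 0.2·0.4500 / (0.2·0.4500 + 0.25·0.5500) ≈ 0.3956
After 'steady': P(storm) = 0.2·0.3956 / (0.2·0.3956 + 0.25·0.6044) ≈ 0.3437
After 'steady': P(storm) = 0.2·0.3437 / (0.2·0.3437 + 0.25·0.6563) ≈ 0.2952
After 'falling': P(storm) = 0.8·0.2952 / (0.8·0.2952 + 0.75·0.7048) ≈ 0.3088
After 'falling': P(storm) = 0.8·0.3088 / (0.8·0.3088 + 0.75·0.6912) ≈ 0.3228
After 'steady': P(storm) = 0.2·0.3228 / (0.2·0.3228 + 0.25·0.6772) ≈ 0.2760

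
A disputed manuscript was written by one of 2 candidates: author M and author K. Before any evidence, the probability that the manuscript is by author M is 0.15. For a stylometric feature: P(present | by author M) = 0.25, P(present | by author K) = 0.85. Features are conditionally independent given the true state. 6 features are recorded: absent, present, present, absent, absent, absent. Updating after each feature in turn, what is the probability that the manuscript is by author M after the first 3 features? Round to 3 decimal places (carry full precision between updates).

0.071

Apply Bayes' rule sequentially, carrying P(author M) forward.
After 'absent': P(author M) = 0.75·0.1500 / (0.75·0.1500 + 0.15·0.8500) ≈ 0.4688
After 'present': P(author M) = 0.25·0.4688 / (0.25·0.4688 + 0.85·0.5312) ≈ 0.2060
After 'present': P(author M) = 0.25·0.2060 / (0.25·0.2060 + 0.85·0.7940) ≈ 0.0709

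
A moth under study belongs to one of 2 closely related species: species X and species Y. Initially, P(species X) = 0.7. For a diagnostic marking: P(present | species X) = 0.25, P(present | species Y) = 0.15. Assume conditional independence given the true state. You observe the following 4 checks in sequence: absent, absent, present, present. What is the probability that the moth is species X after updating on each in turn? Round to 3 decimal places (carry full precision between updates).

After 'absent': P(species X) = 0.75·0.7000 / (0.75·0.7000 + 0.85·0.3000) ≈ 0.6731
After 'absent': P(species X) = 0.75·0.6731 / (0.75·0.6731 + 0.85·0.3269) ≈ 0.6450
After 'present': P(species X) = 0.25·0.6450 / (0.25·0.6450 + 0.15·0.3550) ≈ 0.7517
After 'present': P(species X) = 0.25·0.7517 / (0.25·0.7517 + 0.15·0.2483) ≈ 0.8346

0.835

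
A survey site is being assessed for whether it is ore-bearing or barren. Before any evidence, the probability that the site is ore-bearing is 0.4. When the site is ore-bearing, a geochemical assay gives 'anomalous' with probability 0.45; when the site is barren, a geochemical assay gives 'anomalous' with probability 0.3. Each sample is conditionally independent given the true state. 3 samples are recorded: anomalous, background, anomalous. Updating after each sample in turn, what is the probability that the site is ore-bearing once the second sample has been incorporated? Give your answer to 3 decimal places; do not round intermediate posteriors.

0.440

After 'anomalous': P(ore) = 0.45·0.4000 / (0.45·0.4000 + 0.3·0.6000) ≈ 0.5000
After 'background': P(ore) = 0.55·0.5000 / (0.55·0.5000 + 0.7·0.5000) ≈ 0.4400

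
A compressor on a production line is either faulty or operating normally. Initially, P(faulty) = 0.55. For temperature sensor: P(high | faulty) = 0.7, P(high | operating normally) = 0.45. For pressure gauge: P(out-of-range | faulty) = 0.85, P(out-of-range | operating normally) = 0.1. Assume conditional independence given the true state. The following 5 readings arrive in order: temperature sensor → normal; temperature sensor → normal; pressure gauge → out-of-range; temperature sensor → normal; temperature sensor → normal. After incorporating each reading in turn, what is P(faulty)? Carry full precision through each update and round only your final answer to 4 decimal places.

0.4791

After temperature sensor='normal': P(faulty) = 0.3·0.5500 / (0.3·0.5500 + 0.55·0.4500) ≈ 0.4000
After temperature sensor='normal': P(faulty) = 0.3·0.4000 / (0.3·0.4000 + 0.55·0.6000) ≈ 0.2667
After pressure gauge='out-of-range': P(faulty) = 0.85·0.2667 / (0.85·0.2667 + 0.1·0.7333) ≈ 0.7556
After temperature sensor='normal': P(faulty) = 0.3·0.7556 / (0.3·0.7556 + 0.55·0.2444) ≈ 0.6277
After temperature sensor='normal': P(faulty) = 0.3·0.6277 / (0.3·0.6277 + 0.55·0.3723) ≈ 0.4791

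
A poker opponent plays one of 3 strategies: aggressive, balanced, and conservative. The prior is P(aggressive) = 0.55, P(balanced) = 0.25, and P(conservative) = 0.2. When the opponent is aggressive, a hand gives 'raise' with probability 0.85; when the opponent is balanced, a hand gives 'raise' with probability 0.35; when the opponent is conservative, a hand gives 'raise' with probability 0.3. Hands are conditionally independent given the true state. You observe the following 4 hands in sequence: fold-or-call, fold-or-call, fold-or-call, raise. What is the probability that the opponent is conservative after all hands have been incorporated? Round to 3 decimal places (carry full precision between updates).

0.446

After 'fold-or-call': normaliser = 0.15·0.5500 + 0.65·0.2500 + 0.7·0.2000; P(aggressive) ≈ 0.2143, P(balanced) ≈ 0.4221, P(conservative) ≈ 0.3636
After 'fold-or-call': normaliser = 0.15·0.2143 + 0.65·0.4221 + 0.7·0.3636; P(aggressive) ≈ 0.0573, P(balanced) ≈ 0.4890, P(conservative) ≈ 0.4537
After 'fold-or-call': normaliser = 0.15·0.0573 + 0.65·0.4890 + 0.7·0.4537; P(aggressive) ≈ 0.0133, P(balanced) ≈ 0.4935, P(conservative) ≈ 0.4931
After 'raise': normaliser = 0.85·0.0133 + 0.35·0.4935 + 0.3·0.4931; P(aggressive) ≈ 0.0342, P(balanced) ≈ 0.5203, P(conservative) ≈ 0.4456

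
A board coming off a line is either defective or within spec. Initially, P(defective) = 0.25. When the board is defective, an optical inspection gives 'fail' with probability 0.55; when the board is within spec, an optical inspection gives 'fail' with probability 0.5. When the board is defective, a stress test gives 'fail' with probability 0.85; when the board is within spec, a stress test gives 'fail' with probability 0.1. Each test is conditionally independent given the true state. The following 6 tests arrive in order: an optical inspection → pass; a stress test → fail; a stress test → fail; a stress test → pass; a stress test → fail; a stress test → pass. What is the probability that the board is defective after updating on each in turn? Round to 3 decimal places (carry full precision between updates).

After an optical inspection='pass': P(defective) = 0.45·0.2500 / (0.45·0.2500 + 0.5·0.7500) ≈ 0.2308
After a stress test='fail': P(defective) = 0.85·0.2308 / (0.85·0.2308 + 0.1·0.7692) ≈ 0.7183
After a stress test='fail': P(defective) = 0.85·0.7183 / (0.85·0.7183 + 0.1·0.2817) ≈ 0.9559
After a stress test='pass': P(defective) = 0.15·0.9559 / (0.15·0.9559 + 0.9·0.0441) ≈ 0.7832
After a stress test='fail': P(defective) = 0.85·0.7832 / (0.85·0.7832 + 0.1·0.2168) ≈ 0.9685
After a stress test='pass': P(defective) = 0.15·0.9685 / (0.15·0.9685 + 0.9·0.0315) ≈ 0.8365

0.837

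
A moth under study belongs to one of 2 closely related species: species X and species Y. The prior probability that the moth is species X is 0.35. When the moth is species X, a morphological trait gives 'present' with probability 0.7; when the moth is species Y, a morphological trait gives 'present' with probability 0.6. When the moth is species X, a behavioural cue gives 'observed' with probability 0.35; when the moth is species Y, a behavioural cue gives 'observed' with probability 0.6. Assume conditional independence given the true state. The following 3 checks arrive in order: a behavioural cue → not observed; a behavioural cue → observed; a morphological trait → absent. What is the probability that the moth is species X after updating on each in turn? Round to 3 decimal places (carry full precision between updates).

After a behavioural cue='not observed': P(species X) = 0.65·0.3500 / (0.65·0.3500 + 0.4·0.6500) ≈ 0.4667
After a behavioural cue='observed': P(species X) = 0.35·0.4667 / (0.35·0.4667 + 0.6·0.5333) ≈ 0.3379
After a morphological trait='absent': P(species X) = 0.3·0.3379 / (0.3·0.3379 + 0.4·0.6621) ≈ 0.2768

0.277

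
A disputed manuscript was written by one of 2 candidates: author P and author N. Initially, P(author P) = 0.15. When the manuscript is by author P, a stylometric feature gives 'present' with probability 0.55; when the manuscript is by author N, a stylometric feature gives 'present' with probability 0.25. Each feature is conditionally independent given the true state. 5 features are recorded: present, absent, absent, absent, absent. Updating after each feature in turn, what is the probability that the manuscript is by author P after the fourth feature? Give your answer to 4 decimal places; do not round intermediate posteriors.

After 'present': P(author P) = 0.55·0.1500 / (0.55·0.1500 + 0.25·0.8500) ≈ 0.2797
After 'absent': P(author P) = 0.45·0.2797 / (0.45·0.2797 + 0.75·0.7203) ≈ 0.1889
After 'absent': P(author P) = 0.45·0.1889 / (0.45·0.1889 + 0.75·0.8111) ≈ 0.1226
After 'absent': P(author P) = 0.45·0.1226 / (0.45·0.1226 + 0.75·0.8774) ≈ 0.0774

0.0774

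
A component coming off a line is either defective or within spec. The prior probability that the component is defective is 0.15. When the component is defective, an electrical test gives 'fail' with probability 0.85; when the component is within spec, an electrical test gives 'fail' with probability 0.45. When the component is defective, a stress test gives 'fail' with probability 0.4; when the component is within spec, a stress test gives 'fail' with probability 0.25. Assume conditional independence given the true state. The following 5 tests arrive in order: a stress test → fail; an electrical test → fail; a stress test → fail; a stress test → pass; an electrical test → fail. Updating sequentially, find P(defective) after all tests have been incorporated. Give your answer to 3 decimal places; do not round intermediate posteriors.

0.563

After a stress test='fail': P(defective) = 0.4·0.1500 / (0.4·0.1500 + 0.25·0.8500) ≈ 0.2202
After an electrical test='fail': P(defective) = 0.85·0.2202 / (0.85·0.2202 + 0.45·0.7798) ≈ 0.3478
After a stress test='fail': P(defective) = 0.4·0.3478 / (0.4·0.3478 + 0.25·0.6522) ≈ 0.4604
After a stress test='pass': P(defective) = 0.6·0.4604 / (0.6·0.4604 + 0.75·0.5396) ≈ 0.4057
After an electrical test='fail': P(defective) = 0.85·0.4057 / (0.85·0.4057 + 0.45·0.5943) ≈ 0.5632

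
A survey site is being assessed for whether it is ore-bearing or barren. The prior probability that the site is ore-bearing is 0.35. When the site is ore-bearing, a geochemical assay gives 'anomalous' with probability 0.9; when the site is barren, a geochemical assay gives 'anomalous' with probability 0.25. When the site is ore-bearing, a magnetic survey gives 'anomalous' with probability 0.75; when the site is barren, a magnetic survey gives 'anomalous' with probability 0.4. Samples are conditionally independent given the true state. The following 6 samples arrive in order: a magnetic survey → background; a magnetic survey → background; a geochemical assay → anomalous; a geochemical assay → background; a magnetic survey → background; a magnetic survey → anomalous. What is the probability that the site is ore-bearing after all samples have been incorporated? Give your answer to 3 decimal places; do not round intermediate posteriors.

0.034

After a magnetic survey='background': P(ore) = 0.25·0.3500 / (0.25·0.3500 + 0.6·0.6500) ≈ 0.1832
After a magnetic survey='background': P(ore) = 0.25·0.1832 / (0.25·0.1832 + 0.6·0.8168) ≈ 0.0855
After a geochemical assay='anomalous': P(ore) = 0.9·0.0855 / (0.9·0.0855 + 0.25·0.9145) ≈ 0.2518
After a geochemical assay='background': P(ore) = 0.1·0.2518 / (0.1·0.2518 + 0.75·0.7482) ≈ 0.0429
After a magnetic survey='background': P(ore) = 0.25·0.0429 / (0.25·0.0429 + 0.6·0.9571) ≈ 0.0184
After a magnetic survey='anomalous': P(ore) = 0.75·0.0184 / (0.75·0.0184 + 0.4·0.9816) ≈ 0.0339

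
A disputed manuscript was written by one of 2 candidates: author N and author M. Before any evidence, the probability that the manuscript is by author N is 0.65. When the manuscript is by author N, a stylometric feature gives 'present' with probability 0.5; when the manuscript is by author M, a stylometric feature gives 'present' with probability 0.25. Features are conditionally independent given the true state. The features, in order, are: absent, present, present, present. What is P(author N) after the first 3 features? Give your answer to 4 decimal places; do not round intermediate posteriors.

0.8320

After 'absent': P(author N) = 0.5·0.6500 / (0.5·0.6500 + 0.75·0.3500) ≈ 0.5532
After 'present': P(author N) = 0.5·0.5532 / (0.5·0.5532 + 0.25·0.4468) ≈ 0.7123
After 'present': P(author N) = 0.5·0.7123 / (0.5·0.7123 + 0.25·0.2877) ≈ 0.8320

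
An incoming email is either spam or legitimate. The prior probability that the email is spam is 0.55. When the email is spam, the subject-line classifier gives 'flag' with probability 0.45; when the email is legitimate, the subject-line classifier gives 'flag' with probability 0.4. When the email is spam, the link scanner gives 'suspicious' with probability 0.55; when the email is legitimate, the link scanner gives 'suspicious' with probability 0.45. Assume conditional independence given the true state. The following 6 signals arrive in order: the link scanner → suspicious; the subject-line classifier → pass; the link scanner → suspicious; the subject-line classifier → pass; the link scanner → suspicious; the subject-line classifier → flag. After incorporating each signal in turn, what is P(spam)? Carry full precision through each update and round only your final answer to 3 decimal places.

0.678

After the link scanner='suspicious': P(spam) = 0.55·0.5500 / (0.55·0.5500 + 0.45·0.4500) ≈ 0.5990
After the subject-line classifier='pass': P(spam) = 0.55·0.5990 / (0.55·0.5990 + 0.6·0.4010) ≈ 0.5779
After the link scanner='suspicious': P(spam) = 0.55·0.5779 / (0.55·0.5779 + 0.45·0.4221) ≈ 0.6260
After the subject-line classifier='pass': P(spam) = 0.55·0.6260 / (0.55·0.6260 + 0.6·0.3740) ≈ 0.6054
After the link scanner='suspicious': P(spam) = 0.55·0.6054 / (0.55·0.6054 + 0.45·0.3946) ≈ 0.6522
After the subject-line classifier='flag': P(spam) = 0.45·0.6522 / (0.45·0.6522 + 0.4·0.3478) ≈ 0.6784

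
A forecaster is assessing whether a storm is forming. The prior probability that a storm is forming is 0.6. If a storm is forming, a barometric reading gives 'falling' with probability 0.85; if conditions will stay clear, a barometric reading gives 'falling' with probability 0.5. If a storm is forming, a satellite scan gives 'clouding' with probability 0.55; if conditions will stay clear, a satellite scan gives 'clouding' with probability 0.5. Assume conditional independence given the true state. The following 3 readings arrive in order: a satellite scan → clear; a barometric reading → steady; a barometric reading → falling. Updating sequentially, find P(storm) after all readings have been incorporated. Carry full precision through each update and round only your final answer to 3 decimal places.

Each posterior becomes the prior for the next update.
After a satellite scan='clear': P(storm) = 0.45·0.6000 / (0.45·0.6000 + 0.5·0.4000) ≈ 0.5745
After a barometric reading='steady': P(storm) = 0.15·0.5745 / (0.15·0.5745 + 0.5·0.4255) ≈ 0.2883
After a barometric reading='falling': P(storm) = 0.85·0.2883 / (0.85·0.2883 + 0.5·0.7117) ≈ 0.4078

0.408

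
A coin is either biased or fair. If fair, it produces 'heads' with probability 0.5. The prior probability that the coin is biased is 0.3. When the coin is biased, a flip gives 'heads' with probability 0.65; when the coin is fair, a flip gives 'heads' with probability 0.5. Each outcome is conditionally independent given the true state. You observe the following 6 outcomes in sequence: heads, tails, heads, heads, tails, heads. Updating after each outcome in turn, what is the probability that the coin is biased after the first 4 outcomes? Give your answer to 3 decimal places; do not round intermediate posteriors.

Apply Bayes' rule sequentially, carrying P(biased) forward.
After 'heads': P(biased) = 0.65·0.3000 / (0.65·0.3000 + 0.5·0.7000) ≈ 0.3578
After 'tails': P(biased) = 0.35·0.3578 / (0.35·0.3578 + 0.5·0.6422) ≈ 0.2806
After 'heads': P(biased) = 0.65·0.2806 / (0.65·0.2806 + 0.5·0.7194) ≈ 0.3364
After 'heads': P(biased) = 0.65·0.3364 / (0.65·0.3364 + 0.5·0.6636) ≈ 0.3973

0.397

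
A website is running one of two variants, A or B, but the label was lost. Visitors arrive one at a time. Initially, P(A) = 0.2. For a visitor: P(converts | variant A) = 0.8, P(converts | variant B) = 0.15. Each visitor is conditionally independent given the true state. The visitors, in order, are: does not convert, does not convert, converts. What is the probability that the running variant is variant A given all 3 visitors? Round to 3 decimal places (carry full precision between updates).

Apply Bayes' rule sequentially, carrying P(A) forward.
After 'does not convert': P(A) = 0.2·0.2000 / (0.2·0.2000 + 0.85·0.8000) ≈ 0.0556
After 'does not convert': P(A) = 0.2·0.0556 / (0.2·0.0556 + 0.85·0.9444) ≈ 0.0137
After 'converts': P(A) = 0.8·0.0137 / (0.8·0.0137 + 0.15·0.9863) ≈ 0.0687

0.069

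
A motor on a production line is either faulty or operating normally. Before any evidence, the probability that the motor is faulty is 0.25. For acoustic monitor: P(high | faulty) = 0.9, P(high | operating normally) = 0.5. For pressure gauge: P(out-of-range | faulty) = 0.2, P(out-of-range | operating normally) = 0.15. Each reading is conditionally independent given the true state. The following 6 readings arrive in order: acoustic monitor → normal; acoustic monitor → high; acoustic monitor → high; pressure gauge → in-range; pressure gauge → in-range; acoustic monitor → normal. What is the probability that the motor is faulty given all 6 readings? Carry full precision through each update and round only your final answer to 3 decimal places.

After acoustic monitor='normal': P(faulty) = 0.1·0.2500 / (0.1·0.2500 + 0.5·0.7500) ≈ 0.0625
After acoustic monitor='high': P(faulty) = 0.9·0.0625 / (0.9·0.0625 + 0.5·0.9375) ≈ 0.1071
After acoustic monitor='high': P(faulty) = 0.9·0.1071 / (0.9·0.1071 + 0.5·0.8929) ≈ 0.1776
After pressure gauge='in-range': P(faulty) = 0.8·0.1776 / (0.8·0.1776 + 0.85·0.8224) ≈ 0.1689
After pressure gauge='in-range': P(faulty) = 0.8·0.1689 / (0.8·0.1689 + 0.85·0.8311) ≈ 0.1606
After acoustic monitor='normal': P(faulty) = 0.1·0.1606 / (0.1·0.1606 + 0.5·0.8394) ≈ 0.0369

0.037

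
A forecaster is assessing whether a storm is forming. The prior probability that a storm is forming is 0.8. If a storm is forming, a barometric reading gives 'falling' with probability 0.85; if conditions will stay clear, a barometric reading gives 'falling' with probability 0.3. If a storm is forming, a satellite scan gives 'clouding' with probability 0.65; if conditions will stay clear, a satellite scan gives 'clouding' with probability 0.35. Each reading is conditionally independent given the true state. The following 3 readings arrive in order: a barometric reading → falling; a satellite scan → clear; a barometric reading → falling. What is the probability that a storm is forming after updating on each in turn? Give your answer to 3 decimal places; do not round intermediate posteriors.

Apply Bayes' rule sequentially, carrying P(storm) forward.
After a barometric reading='falling': P(storm) = 0.85·0.8000 / (0.85·0.8000 + 0.3·0.2000) ≈ 0.9189
After a satellite scan='clear': P(storm) = 0.35·0.9189 / (0.35·0.9189 + 0.65·0.0811) ≈ 0.8592
After a barometric reading='falling': P(storm) = 0.85·0.8592 / (0.85·0.8592 + 0.3·0.1408) ≈ 0.9453

0.945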